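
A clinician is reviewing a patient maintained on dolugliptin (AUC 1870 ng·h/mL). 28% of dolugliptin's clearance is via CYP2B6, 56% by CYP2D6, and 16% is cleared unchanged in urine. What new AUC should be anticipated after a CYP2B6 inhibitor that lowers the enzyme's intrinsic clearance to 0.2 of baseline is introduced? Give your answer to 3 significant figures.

2.41 × 10³ ng·h/mL

CYP2B6: 0.28 × 0.2 = 0.056
CYP2D6: 0.56 (unchanged)
Other: 0.16 (unchanged)
Relative clearance = 0.056 + 0.56 + 0.16 = 0.776.
With dosing unchanged, AUC scales as 1/CL: 1870 / 0.776 = 2.41 × 10³ ng·h/mL.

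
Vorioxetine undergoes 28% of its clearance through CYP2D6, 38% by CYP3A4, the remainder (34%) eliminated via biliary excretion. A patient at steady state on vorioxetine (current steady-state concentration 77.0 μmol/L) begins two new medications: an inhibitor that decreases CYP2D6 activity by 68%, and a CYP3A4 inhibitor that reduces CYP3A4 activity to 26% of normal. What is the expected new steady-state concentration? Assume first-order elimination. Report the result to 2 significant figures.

CYP2D6: 0.28 × 0.32 = 0.0896
CYP3A4: 0.38 × 0.26 = 0.0988
Other: 0.34 (unchanged)
Relative clearance = 0.0896 + 0.0988 + 0.34 = 0.5284.
Dividing the baseline by the relative clearance: 77.0 / 0.5284 = 1.5 × 10² μmol/L.

1.5 × 10² μmol/L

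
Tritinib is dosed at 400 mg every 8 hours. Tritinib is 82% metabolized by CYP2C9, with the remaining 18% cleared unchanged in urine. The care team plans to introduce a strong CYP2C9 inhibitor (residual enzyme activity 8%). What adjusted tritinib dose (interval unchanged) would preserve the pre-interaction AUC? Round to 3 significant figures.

98.2 mg

The CYP2C9 pathway (82% of clearance) drops to 0.08× activity: 0.82 × 0.08 = 0.0656.
Non-CYP routes (18%) are unchanged.
CL_new/CL_old = 0.0656 + 0.18 = 0.2456.
Css,avg = (dose rate)/CL, so holding Css fixed requires dose ∝ CL: 400 × 0.2456 = 98.2 mg.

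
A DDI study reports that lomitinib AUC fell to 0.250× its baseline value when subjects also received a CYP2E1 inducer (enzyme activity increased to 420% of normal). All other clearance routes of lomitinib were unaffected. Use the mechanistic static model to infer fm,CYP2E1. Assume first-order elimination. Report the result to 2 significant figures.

Let fm be the CYP2E1 fraction. New clearance relative to baseline = fm × 4.2 + (1 − fm).
AUC ratio = 1 / (new CL fraction), so new CL fraction = 1 / 0.250 = 4.
fm × 4.2 + 1 − fm = 4  ⇒  fm × (4.2 − 1) = 3  ⇒  fm = 0.94.

0.94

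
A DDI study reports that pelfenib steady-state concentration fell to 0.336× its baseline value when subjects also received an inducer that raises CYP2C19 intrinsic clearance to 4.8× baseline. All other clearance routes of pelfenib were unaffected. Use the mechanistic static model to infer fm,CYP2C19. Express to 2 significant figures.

0.52

Let x = fm,CYP2C19. Because steady-state concentration ∝ 1/CL, relative clearance rose to 1/0.336 = 2.976.
Only the CYP2C19 route changed, so 2.976 = x·4.8 + (1 − x), giving x = 0.52.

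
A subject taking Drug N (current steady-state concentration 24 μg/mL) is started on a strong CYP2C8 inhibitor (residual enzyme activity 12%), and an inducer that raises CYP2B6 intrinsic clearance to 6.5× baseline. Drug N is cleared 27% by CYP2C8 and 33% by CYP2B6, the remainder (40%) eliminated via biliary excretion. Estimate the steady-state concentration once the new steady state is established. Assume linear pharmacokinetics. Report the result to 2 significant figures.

9.3 μg/mL

The CYP2C8 pathway (27% of clearance) falls to 0.12× activity: 0.27 × 0.12 = 0.0324.
The CYP2B6 pathway (33% of clearance) increases to 6.5× activity: 0.33 × 6.5 = 2.145.
The remaining 40% of clearance is unaffected.
CL_new/CL_old = 0.0324 + 2.145 + 0.4 = 2.5774.
Steady-state concentration ∝ 1/CL: new value = 24 / 2.5774 = 9.3 μg/mL.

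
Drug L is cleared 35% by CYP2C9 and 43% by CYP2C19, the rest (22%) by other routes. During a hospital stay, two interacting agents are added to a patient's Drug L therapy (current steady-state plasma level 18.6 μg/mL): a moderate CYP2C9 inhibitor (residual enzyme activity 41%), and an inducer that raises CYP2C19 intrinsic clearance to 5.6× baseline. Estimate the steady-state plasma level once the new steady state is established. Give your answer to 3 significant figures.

6.71 μg/mL

The CYP2C9 pathway (35% of clearance) falls to 0.41× activity: 0.35 × 0.41 = 0.1435.
The CYP2C19 pathway (43% of clearance) is boosted to 5.6× activity: 0.43 × 5.6 = 2.408.
Non-CYP routes (22%) are unchanged.
CL_new/CL_old = 0.1435 + 2.408 + 0.22 = 2.7715.
New steady-state plasma level = 18.6 / 2.7715 = 6.71 μg/mL (concentration scales inversely with clearance).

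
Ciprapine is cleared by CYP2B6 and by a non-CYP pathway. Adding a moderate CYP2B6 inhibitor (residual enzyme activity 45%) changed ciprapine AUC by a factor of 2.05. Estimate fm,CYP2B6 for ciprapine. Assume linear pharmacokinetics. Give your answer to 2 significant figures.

0.93

Let x = fm,CYP2B6. Because AUC ∝ 1/CL, relative clearance fell to 1/2.05 = 0.4878.
Only the CYP2B6 route changed, so 0.4878 = x·0.45 + (1 − x), giving x = 0.93.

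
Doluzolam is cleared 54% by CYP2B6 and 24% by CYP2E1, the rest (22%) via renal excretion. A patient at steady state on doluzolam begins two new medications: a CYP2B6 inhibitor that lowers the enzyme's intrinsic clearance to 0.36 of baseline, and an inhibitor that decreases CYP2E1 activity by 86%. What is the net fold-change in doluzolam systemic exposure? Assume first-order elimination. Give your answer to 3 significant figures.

The CYP2B6 pathway (54% of clearance) is reduced to 0.36× activity: 0.54 × 0.36 = 0.1944.
The CYP2E1 pathway (24% of clearance) is reduced to 0.14× activity: 0.24 × 0.14 = 0.0336.
The remaining 22% of clearance is unaffected.
New clearance relative to baseline: 0.1944 + 0.0336 + 0.22 = 0.448.
Net systemic exposure ratio = 1 / 0.448 = 2.23.

2.23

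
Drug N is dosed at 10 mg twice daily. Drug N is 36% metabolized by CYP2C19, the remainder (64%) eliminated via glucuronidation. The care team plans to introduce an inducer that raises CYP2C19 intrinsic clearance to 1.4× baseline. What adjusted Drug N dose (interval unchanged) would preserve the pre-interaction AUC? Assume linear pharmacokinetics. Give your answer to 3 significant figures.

11.4 mg

The CYP2C19 pathway (36% of clearance) rises to 1.4× activity: 0.36 × 1.4 = 0.504.
Non-CYP routes (64%) are unchanged.
Relative clearance = 0.504 + 0.64 = 1.144.
Exposure is unchanged when dose changes in proportion to clearance. New dose = 10 mg × 1.144 = 11.4 mg.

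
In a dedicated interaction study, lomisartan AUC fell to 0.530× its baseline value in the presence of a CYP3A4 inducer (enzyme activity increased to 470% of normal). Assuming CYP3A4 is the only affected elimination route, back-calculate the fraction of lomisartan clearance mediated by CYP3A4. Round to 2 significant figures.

0.24

Write x for the fraction cleared via CYP3A4. The observed AUC change means clearance rose to 1/0.530 = 1.887 of baseline.
Only the CYP3A4 route changed, so 1.887 = x·4.7 + (1 − x), giving x = 0.24.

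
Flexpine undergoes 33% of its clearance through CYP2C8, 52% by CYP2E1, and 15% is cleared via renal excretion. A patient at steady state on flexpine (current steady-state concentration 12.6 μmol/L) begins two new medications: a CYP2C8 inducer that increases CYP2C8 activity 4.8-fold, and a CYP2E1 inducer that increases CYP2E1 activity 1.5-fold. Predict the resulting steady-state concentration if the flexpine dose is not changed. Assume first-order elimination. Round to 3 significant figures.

5.01 μmol/L

CYP2C8: 0.33 × 4.8 = 1.584
CYP2E1: 0.52 × 1.5 = 0.78
Other: 0.15 (unchanged)
New clearance relative to baseline: 1.584 + 0.78 + 0.15 = 2.514.
New steady-state concentration = 12.6 / 2.514 = 5.01 μmol/L (concentration scales inversely with clearance).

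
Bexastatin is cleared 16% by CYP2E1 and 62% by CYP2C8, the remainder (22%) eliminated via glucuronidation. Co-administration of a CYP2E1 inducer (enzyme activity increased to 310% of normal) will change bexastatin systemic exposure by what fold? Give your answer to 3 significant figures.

The CYP2E1 pathway (16% of clearance) rises to 3.1× activity: 0.16 × 3.1 = 0.496.
CYP2C8 (62%) and the residual 22% are unaffected.
CL_new/CL_old = 0.496 + 0.62 + 0.22 = 1.336.
Systemic exposure ratio = CL_old/CL_new = 1 / 1.336 = 0.749.

0.749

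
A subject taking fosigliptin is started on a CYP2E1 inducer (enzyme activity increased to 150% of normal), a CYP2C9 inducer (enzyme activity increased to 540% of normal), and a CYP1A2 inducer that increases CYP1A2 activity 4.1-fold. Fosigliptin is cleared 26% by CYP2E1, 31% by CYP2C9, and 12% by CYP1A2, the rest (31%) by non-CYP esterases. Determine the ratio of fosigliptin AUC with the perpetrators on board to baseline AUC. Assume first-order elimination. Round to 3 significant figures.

0.349

The CYP2E1 pathway (26% of clearance) increases to 1.5× activity: 0.26 × 1.5 = 0.39.
The CYP2C9 pathway (31% of clearance) rises to 5.4× activity: 0.31 × 5.4 = 1.674.
The CYP1A2 pathway (12% of clearance) increases to 4.1× activity: 0.12 × 4.1 = 0.492.
Non-CYP routes (31%) are unchanged.
CL_new/CL_old = 0.39 + 1.674 + 0.492 + 0.31 = 2.866.
Because AUC varies inversely with clearance, the combined effect is 1 / 2.866 = 0.349.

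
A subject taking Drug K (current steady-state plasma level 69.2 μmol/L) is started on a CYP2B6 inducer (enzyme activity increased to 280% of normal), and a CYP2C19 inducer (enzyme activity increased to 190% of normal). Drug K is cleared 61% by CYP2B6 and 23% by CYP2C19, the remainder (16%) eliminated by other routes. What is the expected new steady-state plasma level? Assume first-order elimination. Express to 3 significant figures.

The CYP2B6 pathway (61% of clearance) increases to 2.8× activity: 0.61 × 2.8 = 1.708.
The CYP2C19 pathway (23% of clearance) is boosted to 1.9× activity: 0.23 × 1.9 = 0.437.
Non-CYP routes (16%) are unchanged.
CL_new/CL_old = 1.708 + 0.437 + 0.16 = 2.305.
Steady-state plasma level ∝ 1/CL: new value = 69.2 / 2.305 = 30.0 μmol/L.

30.0 μmol/L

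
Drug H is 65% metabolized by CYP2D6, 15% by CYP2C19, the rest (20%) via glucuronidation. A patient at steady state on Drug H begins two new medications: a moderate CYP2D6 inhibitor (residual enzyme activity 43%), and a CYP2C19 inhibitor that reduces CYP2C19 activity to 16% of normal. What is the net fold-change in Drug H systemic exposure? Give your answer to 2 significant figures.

CYP2D6: 0.65 × 0.43 = 0.2795
CYP2C19: 0.15 × 0.16 = 0.024
Other: 0.2 (unchanged)
CL_new/CL_old = 0.2795 + 0.024 + 0.2 = 0.5035.
Because systemic exposure varies inversely with clearance, the combined effect is 1 / 0.5035 = 2.0.

2.0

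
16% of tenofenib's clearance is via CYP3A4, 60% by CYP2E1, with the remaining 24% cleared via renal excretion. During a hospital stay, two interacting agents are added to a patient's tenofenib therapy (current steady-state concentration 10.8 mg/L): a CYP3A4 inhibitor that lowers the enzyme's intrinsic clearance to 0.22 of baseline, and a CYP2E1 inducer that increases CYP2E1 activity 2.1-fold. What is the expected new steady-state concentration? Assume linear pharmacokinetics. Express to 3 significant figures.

CYP3A4: 0.16 × 0.22 = 0.0352
CYP2E1: 0.6 × 2.1 = 1.26
Other: 0.24 (unchanged)
New clearance relative to baseline: 0.0352 + 1.26 + 0.24 = 1.5352.
New steady-state concentration = 10.8 / 1.5352 = 7.03 mg/L (concentration scales inversely with clearance).

7.03 mg/L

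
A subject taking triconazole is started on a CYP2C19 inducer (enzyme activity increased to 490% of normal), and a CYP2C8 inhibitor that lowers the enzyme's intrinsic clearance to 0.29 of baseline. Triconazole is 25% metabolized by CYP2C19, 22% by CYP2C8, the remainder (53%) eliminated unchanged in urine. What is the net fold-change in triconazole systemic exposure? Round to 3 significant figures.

0.550

The CYP2C19 pathway (25% of clearance) is boosted to 4.9× activity: 0.25 × 4.9 = 1.225.
The CYP2C8 pathway (22% of clearance) drops to 0.29× activity: 0.22 × 0.29 = 0.0638.
Non-CYP routes (53%) are unchanged.
New clearance relative to baseline: 1.225 + 0.0638 + 0.53 = 1.8188.
Systemic exposure ∝ 1/CL: fold-change = 1 / 1.8188 = 0.550.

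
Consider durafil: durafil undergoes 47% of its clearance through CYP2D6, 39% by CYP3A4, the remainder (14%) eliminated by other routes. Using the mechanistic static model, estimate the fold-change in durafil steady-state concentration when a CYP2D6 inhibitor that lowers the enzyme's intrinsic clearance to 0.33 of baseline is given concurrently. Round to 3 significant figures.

1.46

The CYP2D6 pathway (47% of clearance) falls to 0.33× activity: 0.47 × 0.33 = 0.1551.
CYP3A4 (39%) and the residual 14% are unaffected.
Relative clearance = 0.1551 + 0.39 + 0.14 = 0.6851.
Since steady-state concentration ∝ 1/CL, the ratio is 1 / 0.6851 = 1.46.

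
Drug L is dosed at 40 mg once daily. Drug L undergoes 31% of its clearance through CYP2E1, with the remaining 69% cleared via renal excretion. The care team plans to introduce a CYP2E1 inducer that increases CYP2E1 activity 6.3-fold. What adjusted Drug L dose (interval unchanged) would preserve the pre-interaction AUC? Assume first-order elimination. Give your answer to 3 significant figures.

The CYP2E1 pathway (31% of clearance) rises to 6.3× activity: 0.31 × 6.3 = 1.953.
Non-CYP routes (69%) are unchanged.
Relative clearance = 1.953 + 0.69 = 2.643.
Css,avg = (dose rate)/CL, so holding Css fixed requires dose ∝ CL: 40 × 2.643 = 106 mg.

106 mg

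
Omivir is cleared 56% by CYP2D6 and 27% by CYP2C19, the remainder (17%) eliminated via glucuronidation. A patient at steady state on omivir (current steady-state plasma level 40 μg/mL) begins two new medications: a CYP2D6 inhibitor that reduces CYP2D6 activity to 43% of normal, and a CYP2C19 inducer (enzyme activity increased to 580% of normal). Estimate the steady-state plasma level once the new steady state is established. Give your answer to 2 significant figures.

20 μg/mL

The CYP2D6 pathway (56% of clearance) drops to 0.43× activity: 0.56 × 0.43 = 0.2408.
The CYP2C19 pathway (27% of clearance) rises to 5.8× activity: 0.27 × 5.8 = 1.566.
The remaining 17% of clearance is unaffected.
CL_new/CL_old = 0.2408 + 1.566 + 0.17 = 1.9768.
Steady-state plasma level ∝ 1/CL: new value = 40 / 1.9768 = 20 μg/mL.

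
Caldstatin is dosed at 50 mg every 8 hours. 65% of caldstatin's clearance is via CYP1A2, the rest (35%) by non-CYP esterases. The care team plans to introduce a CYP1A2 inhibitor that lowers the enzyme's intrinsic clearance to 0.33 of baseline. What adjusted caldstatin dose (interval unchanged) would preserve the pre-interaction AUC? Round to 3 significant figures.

The CYP1A2 pathway (65% of clearance) falls to 0.33× activity: 0.65 × 0.33 = 0.2145.
The remaining 35% of clearance is unaffected.
CL_new/CL_old = 0.2145 + 0.35 = 0.5645.
To maintain the same steady-state level, dose must scale with clearance: new dose = 50 × 0.5645 = 28.2 mg.

28.2 mg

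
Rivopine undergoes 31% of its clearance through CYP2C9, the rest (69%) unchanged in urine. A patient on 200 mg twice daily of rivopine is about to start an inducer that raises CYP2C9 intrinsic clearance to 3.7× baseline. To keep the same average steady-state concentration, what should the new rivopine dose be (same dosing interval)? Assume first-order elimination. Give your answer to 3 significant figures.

367 mg

CYP2C9: 0.31 × 3.7 = 1.147
Other: 0.69 (unchanged)
New clearance relative to baseline: 1.147 + 0.69 = 1.837.
To maintain the same steady-state level, dose must scale with clearance: new dose = 200 × 1.837 = 367 mg.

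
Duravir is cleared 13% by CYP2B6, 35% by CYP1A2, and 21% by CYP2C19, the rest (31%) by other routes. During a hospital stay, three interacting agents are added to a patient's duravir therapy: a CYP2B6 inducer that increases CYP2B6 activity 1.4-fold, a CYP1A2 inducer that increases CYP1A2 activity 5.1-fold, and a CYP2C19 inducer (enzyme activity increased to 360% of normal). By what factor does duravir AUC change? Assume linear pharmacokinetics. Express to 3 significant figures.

The CYP2B6 pathway (13% of clearance) increases to 1.4× activity: 0.13 × 1.4 = 0.182.
The CYP1A2 pathway (35% of clearance) rises to 5.1× activity: 0.35 × 5.1 = 1.785.
The CYP2C19 pathway (21% of clearance) is boosted to 3.6× activity: 0.21 × 3.6 = 0.756.
The remaining 31% of clearance is unaffected.
Relative clearance = 0.182 + 1.785 + 0.756 + 0.31 = 3.033.
Because AUC varies inversely with clearance, the combined effect is 1 / 3.033 = 0.330.

0.330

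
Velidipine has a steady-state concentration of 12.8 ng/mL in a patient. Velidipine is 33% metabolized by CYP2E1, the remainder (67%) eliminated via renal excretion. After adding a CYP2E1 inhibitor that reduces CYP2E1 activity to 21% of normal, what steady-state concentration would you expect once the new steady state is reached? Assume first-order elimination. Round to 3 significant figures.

CYP2E1: 0.33 × 0.21 = 0.0693
Other: 0.67 (unchanged)
CL_new/CL_old = 0.0693 + 0.67 = 0.7393.
Steady-state concentration ∝ 1/CL, so new value = 12.8 / 0.7393 = 17.3 ng/mL.

17.3 ng/mL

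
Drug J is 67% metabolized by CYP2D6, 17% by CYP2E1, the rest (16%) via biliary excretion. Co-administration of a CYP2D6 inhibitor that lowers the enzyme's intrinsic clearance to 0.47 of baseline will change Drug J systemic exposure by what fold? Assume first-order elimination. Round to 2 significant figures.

1.6

The CYP2D6 pathway (67% of clearance) falls to 0.47× activity: 0.67 × 0.47 = 0.3149.
CYP2E1 (17%) and the residual 16% are unaffected.
New clearance relative to baseline: 0.3149 + 0.17 + 0.16 = 0.6449.
Systemic exposure ratio = CL_old/CL_new = 1 / 0.6449 = 1.6.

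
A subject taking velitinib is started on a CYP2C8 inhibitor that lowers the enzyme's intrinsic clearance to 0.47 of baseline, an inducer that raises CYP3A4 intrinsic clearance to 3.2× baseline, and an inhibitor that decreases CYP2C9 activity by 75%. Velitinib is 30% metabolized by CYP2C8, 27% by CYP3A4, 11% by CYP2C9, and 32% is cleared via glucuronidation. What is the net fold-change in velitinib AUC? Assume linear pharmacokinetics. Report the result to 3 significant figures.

CYP2C8: 0.3 × 0.47 = 0.141
CYP3A4: 0.27 × 3.2 = 0.864
CYP2C9: 0.11 × 0.25 = 0.0275
Other: 0.32 (unchanged)
CL_new/CL_old = 0.141 + 0.864 + 0.0275 + 0.32 = 1.3525.
Because AUC varies inversely with clearance, the combined effect is 1 / 1.3525 = 0.739.

0.739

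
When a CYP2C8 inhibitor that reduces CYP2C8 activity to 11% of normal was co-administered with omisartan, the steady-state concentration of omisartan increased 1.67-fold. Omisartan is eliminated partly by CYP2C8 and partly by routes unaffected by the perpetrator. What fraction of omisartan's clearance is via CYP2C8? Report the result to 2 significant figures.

Write x for the fraction cleared via CYP2C8. The observed steady-state concentration change means clearance fell to 1/1.67 = 0.5988 of baseline.
Only the CYP2C8 route changed, so 0.5988 = x·0.11 + (1 − x), giving x = 0.45.

0.45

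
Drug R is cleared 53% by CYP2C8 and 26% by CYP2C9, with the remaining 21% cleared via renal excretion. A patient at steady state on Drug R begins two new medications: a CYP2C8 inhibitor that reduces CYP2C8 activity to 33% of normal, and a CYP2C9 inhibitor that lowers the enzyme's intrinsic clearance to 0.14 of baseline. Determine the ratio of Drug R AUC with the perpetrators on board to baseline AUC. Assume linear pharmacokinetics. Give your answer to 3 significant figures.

CYP2C8: 0.53 × 0.33 = 0.1749
CYP2C9: 0.26 × 0.14 = 0.0364
Other: 0.21 (unchanged)
CL_new/CL_old = 0.1749 + 0.0364 + 0.21 = 0.4213.
AUC ∝ 1/CL: fold-change = 1 / 0.4213 = 2.37.

2.37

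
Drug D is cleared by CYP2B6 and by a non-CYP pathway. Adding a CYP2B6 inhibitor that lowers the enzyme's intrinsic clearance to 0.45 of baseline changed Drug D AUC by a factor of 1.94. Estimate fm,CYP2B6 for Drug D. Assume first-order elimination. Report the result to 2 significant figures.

0.88

CL'/CL = 1 / 1.94 = 0.5155
0.45·fm + (1 − fm) = 0.5155
fm = (0.5155 − 1) / (0.45 − 1) = 0.88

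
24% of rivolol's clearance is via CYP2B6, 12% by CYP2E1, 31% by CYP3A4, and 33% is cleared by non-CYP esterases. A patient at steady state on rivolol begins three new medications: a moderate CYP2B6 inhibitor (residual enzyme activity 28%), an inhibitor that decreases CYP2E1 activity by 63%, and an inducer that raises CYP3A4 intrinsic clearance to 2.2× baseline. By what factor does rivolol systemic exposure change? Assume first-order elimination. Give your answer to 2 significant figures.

0.89

The CYP2B6 pathway (24% of clearance) falls to 0.28× activity: 0.24 × 0.28 = 0.0672.
The CYP2E1 pathway (12% of clearance) is reduced to 0.37× activity: 0.12 × 0.37 = 0.0444.
The CYP3A4 pathway (31% of clearance) rises to 2.2× activity: 0.31 × 2.2 = 0.682.
The remaining 33% of clearance is unaffected.
New clearance relative to baseline: 0.0672 + 0.0444 + 0.682 + 0.33 = 1.1236.
Net systemic exposure ratio = 1 / 1.1236 = 0.89.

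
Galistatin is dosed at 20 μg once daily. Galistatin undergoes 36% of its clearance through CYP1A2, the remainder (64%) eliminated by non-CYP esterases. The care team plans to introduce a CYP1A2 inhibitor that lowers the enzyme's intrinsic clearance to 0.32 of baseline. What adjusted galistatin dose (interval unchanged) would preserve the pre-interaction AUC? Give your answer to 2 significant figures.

15 μg

CYP1A2: 0.36 × 0.32 = 0.1152
Other: 0.64 (unchanged)
Relative clearance = 0.1152 + 0.64 = 0.7552.
Css,avg = (dose rate)/CL, so holding Css fixed requires dose ∝ CL: 20 × 0.7552 = 15 μg.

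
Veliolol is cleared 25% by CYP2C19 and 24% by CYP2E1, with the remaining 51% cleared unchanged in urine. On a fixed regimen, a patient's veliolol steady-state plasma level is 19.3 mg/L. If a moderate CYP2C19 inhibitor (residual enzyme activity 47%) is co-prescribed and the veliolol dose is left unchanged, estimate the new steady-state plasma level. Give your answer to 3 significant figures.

22.2 mg/L

The CYP2C19 pathway (25% of clearance) is reduced to 0.47× activity: 0.25 × 0.47 = 0.1175.
CYP2E1 (24%) and the residual 51% are unaffected.
CL_new/CL_old = 0.1175 + 0.24 + 0.51 = 0.8675.
With dosing unchanged, steady-state plasma level scales as 1/CL: 19.3 / 0.8675 = 22.2 mg/L.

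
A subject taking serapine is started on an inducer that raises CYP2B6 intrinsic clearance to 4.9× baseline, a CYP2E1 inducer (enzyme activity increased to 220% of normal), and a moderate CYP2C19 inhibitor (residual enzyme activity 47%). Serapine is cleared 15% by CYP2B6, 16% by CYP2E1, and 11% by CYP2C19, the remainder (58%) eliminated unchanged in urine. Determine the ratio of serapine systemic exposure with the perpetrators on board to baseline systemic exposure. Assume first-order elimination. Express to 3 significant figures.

The CYP2B6 pathway (15% of clearance) is boosted to 4.9× activity: 0.15 × 4.9 = 0.735.
The CYP2E1 pathway (16% of clearance) rises to 2.2× activity: 0.16 × 2.2 = 0.352.
The CYP2C19 pathway (11% of clearance) is reduced to 0.47× activity: 0.11 × 0.47 = 0.0517.
Non-CYP routes (58%) are unchanged.
CL_new/CL_old = 0.735 + 0.352 + 0.0517 + 0.58 = 1.7187.
Net systemic exposure ratio = 1 / 1.7187 = 0.582.

0.582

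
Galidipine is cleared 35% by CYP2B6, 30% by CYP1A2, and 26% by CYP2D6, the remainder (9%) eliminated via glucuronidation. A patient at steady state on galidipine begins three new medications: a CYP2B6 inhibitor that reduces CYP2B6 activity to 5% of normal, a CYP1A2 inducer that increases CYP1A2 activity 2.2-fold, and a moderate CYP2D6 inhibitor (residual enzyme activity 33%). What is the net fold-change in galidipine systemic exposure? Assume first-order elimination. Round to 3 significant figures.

1.17

The CYP2B6 pathway (35% of clearance) falls to 0.05× activity: 0.35 × 0.05 = 0.0175.
The CYP1A2 pathway (30% of clearance) rises to 2.2× activity: 0.3 × 2.2 = 0.66.
The CYP2D6 pathway (26% of clearance) is reduced to 0.33× activity: 0.26 × 0.33 = 0.0858.
Non-CYP routes (9%) are unchanged.
Relative clearance = 0.0175 + 0.66 + 0.0858 + 0.09 = 0.8533.
Net systemic exposure ratio = 1 / 0.8533 = 1.17.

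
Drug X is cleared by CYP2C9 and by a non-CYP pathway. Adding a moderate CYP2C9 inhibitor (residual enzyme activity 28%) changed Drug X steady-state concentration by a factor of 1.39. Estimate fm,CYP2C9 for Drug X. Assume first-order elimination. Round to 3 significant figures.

0.390

CL'/CL = 1 / 1.39 = 0.7194
0.28·fm + (1 − fm) = 0.7194
fm = (0.7194 − 1) / (0.28 − 1) = 0.390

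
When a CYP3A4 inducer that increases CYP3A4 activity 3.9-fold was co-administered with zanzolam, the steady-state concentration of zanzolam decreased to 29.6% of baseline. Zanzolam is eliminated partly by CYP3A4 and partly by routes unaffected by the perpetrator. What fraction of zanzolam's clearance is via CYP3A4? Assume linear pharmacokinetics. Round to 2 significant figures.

CL'/CL = 1 / 0.296 = 3.378
3.9·fm + (1 − fm) = 3.378
fm = (3.378 − 1) / (3.9 − 1) = 0.82

0.82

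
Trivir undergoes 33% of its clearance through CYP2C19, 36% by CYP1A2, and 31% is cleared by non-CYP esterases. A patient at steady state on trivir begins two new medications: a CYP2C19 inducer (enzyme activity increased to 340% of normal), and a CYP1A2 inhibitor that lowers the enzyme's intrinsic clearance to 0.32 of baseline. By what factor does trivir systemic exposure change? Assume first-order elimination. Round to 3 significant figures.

The CYP2C19 pathway (33% of clearance) increases to 3.4× activity: 0.33 × 3.4 = 1.122.
The CYP1A2 pathway (36% of clearance) drops to 0.32× activity: 0.36 × 0.32 = 0.1152.
The remaining 31% of clearance is unaffected.
Relative clearance = 1.122 + 0.1152 + 0.31 = 1.5472.
Because systemic exposure varies inversely with clearance, the combined effect is 1 / 1.5472 = 0.646.

0.646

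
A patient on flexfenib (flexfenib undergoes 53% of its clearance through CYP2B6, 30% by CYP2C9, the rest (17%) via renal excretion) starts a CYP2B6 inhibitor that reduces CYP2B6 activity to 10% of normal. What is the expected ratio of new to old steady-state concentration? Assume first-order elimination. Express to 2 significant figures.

The CYP2B6 pathway (53% of clearance) is reduced to 0.1× activity: 0.53 × 0.1 = 0.053.
CYP2C9 (30%) and the residual 17% are unaffected.
New clearance relative to baseline: 0.053 + 0.3 + 0.17 = 0.523.
Steady-state concentration ratio = CL_old/CL_new = 1 / 0.523 = 1.9.

1.9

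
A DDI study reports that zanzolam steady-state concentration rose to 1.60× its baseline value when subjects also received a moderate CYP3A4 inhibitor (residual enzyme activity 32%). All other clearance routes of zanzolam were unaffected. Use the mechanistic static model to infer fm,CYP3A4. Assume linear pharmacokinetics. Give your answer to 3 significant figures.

CL'/CL = 1 / 1.60 = 0.625
0.32·fm + (1 − fm) = 0.625
fm = (0.625 − 1) / (0.32 − 1) = 0.551

0.551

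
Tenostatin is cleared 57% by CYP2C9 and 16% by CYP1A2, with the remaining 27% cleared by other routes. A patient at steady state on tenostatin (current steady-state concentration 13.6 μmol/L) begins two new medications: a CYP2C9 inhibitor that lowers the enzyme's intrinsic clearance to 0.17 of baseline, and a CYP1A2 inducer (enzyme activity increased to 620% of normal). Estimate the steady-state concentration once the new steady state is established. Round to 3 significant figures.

The CYP2C9 pathway (57% of clearance) is reduced to 0.17× activity: 0.57 × 0.17 = 0.0969.
The CYP1A2 pathway (16% of clearance) increases to 6.2× activity: 0.16 × 6.2 = 0.992.
The remaining 27% of clearance is unaffected.
Relative clearance = 0.0969 + 0.992 + 0.27 = 1.3589.
New steady-state concentration = 13.6 / 1.3589 = 10.0 μmol/L (concentration scales inversely with clearance).

10.0 μmol/L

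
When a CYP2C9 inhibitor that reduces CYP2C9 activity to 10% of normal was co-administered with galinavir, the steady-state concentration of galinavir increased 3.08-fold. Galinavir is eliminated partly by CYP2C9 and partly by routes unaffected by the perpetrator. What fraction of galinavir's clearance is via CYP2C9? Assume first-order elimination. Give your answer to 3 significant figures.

Call the CYP2C9 fraction fm. After the interaction, CL_new/CL_old = fm × 0.1 + (1 − fm).
Steady-state concentration ratio = 1 / (new CL fraction), so new CL fraction = 1 / 3.08 = 0.3247.
fm × 0.1 + 1 − fm = 0.3247  ⇒  fm × (0.1 − 1) = −0.6753  ⇒  fm = 0.750.

0.750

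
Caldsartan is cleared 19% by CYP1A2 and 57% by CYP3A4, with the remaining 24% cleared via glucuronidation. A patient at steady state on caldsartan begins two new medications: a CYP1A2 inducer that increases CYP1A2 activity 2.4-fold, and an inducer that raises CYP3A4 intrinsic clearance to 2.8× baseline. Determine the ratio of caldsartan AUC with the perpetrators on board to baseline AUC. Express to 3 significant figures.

CYP1A2: 0.19 × 2.4 = 0.456
CYP3A4: 0.57 × 2.8 = 1.596
Other: 0.24 (unchanged)
CL_new/CL_old = 0.456 + 1.596 + 0.24 = 2.292.
AUC ∝ 1/CL: fold-change = 1 / 2.292 = 0.436.

0.436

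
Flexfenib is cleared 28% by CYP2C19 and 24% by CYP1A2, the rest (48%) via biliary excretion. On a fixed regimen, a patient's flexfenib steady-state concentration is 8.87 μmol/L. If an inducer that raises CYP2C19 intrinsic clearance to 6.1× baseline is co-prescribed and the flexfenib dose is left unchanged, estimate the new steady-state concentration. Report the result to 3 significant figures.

The CYP2C19 pathway (28% of clearance) increases to 6.1× activity: 0.28 × 6.1 = 1.708.
CYP1A2 (24%) and the residual 48% are unaffected.
CL_new/CL_old = 1.708 + 0.24 + 0.48 = 2.428.
New steady-state concentration = baseline ÷ relative clearance = 8.87 / 2.428 = 3.65 μmol/L.

3.65 μmol/L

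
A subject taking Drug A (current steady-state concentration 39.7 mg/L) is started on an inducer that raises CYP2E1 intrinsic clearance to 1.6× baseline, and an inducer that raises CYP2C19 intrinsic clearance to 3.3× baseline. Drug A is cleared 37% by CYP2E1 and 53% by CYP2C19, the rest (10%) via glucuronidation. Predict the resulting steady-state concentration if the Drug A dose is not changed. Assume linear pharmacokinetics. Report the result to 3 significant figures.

16.3 mg/L

The CYP2E1 pathway (37% of clearance) rises to 1.6× activity: 0.37 × 1.6 = 0.592.
The CYP2C19 pathway (53% of clearance) rises to 3.3× activity: 0.53 × 3.3 = 1.749.
Non-CYP routes (10%) are unchanged.
New clearance relative to baseline: 0.592 + 1.749 + 0.1 = 2.441.
Steady-state concentration ∝ 1/CL: new value = 39.7 / 2.441 = 16.3 mg/L.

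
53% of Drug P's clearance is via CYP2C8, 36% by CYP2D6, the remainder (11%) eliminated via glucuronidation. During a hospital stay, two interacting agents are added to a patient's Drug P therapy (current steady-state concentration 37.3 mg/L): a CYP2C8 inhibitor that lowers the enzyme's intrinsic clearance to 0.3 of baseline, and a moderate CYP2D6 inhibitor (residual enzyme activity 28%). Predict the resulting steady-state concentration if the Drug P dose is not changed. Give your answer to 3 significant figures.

101 mg/L

The CYP2C8 pathway (53% of clearance) is reduced to 0.3× activity: 0.53 × 0.3 = 0.159.
The CYP2D6 pathway (36% of clearance) falls to 0.28× activity: 0.36 × 0.28 = 0.1008.
Non-CYP routes (11%) are unchanged.
Relative clearance = 0.159 + 0.1008 + 0.11 = 0.3698.
Steady-state concentration ∝ 1/CL: new value = 37.3 / 0.3698 = 101 mg/L.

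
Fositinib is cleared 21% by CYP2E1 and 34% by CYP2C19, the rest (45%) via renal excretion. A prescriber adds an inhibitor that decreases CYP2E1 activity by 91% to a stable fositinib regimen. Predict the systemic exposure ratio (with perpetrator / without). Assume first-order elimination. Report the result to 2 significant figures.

The CYP2E1 pathway (21% of clearance) is reduced to 0.09× activity: 0.21 × 0.09 = 0.0189.
CYP2C19 (34%) and the residual 45% are unaffected.
Relative clearance = 0.0189 + 0.34 + 0.45 = 0.8089.
Systemic exposure ratio = CL_old/CL_new = 1 / 0.8089 = 1.2.

1.2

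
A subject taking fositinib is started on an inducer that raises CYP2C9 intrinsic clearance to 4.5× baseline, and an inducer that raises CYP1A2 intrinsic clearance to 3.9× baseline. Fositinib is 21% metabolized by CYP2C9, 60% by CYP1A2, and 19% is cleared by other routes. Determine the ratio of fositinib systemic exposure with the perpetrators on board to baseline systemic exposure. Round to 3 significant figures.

CYP2C9: 0.21 × 4.5 = 0.945
CYP1A2: 0.6 × 3.9 = 2.34
Other: 0.19 (unchanged)
Relative clearance = 0.945 + 2.34 + 0.19 = 3.475.
Because systemic exposure varies inversely with clearance, the combined effect is 1 / 3.475 = 0.288.

0.288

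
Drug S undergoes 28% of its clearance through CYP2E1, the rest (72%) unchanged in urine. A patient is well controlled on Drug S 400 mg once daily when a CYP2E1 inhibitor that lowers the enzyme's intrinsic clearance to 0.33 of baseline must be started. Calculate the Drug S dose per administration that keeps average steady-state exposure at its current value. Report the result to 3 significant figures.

The CYP2E1 pathway (28% of clearance) falls to 0.33× activity: 0.28 × 0.33 = 0.0924.
Non-CYP routes (72%) are unchanged.
Relative clearance = 0.0924 + 0.72 = 0.8124.
To maintain the same steady-state level, dose must scale with clearance: new dose = 400 × 0.8124 = 325 mg.

325 mg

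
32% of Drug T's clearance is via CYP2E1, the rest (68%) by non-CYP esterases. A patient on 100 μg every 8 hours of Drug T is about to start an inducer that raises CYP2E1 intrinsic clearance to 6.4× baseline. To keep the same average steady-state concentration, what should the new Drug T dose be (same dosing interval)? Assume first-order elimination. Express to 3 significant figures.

CYP2E1: 0.32 × 6.4 = 2.048
Other: 0.68 (unchanged)
Relative clearance = 2.048 + 0.68 = 2.728.
Css,avg = (dose rate)/CL, so holding Css fixed requires dose ∝ CL: 100 × 2.728 = 273 μg.

273 μg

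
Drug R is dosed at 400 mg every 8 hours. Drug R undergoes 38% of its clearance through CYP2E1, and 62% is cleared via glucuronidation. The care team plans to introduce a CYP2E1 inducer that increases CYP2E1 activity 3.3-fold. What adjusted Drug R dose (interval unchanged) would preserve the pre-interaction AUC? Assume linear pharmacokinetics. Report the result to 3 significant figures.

CYP2E1: 0.38 × 3.3 = 1.254
Other: 0.62 (unchanged)
CL_new/CL_old = 1.254 + 0.62 = 1.874.
Exposure is unchanged when dose changes in proportion to clearance. New dose = 400 mg × 1.874 = 750 mg.

750 mg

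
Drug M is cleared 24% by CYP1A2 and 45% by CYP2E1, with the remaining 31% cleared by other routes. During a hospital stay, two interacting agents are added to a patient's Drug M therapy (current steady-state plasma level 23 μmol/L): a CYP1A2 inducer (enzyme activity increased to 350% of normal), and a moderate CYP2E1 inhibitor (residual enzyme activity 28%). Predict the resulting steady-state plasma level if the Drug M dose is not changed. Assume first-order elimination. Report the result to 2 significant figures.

The CYP1A2 pathway (24% of clearance) increases to 3.5× activity: 0.24 × 3.5 = 0.84.
The CYP2E1 pathway (45% of clearance) falls to 0.28× activity: 0.45 × 0.28 = 0.126.
Non-CYP routes (31%) are unchanged.
CL_new/CL_old = 0.84 + 0.126 + 0.31 = 1.276.
New steady-state plasma level = 23 / 1.276 = 18 μmol/L (concentration scales inversely with clearance).

18 μmol/L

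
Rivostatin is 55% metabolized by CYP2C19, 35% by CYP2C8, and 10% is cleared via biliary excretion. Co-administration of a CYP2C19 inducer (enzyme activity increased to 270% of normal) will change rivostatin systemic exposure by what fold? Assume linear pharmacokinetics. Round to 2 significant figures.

The CYP2C19 pathway (55% of clearance) rises to 2.7× activity: 0.55 × 2.7 = 1.485.
CYP2C8 (35%) and the residual 10% are unaffected.
Relative clearance = 1.485 + 0.35 + 0.1 = 1.935.
Systemic exposure ratio = CL_old/CL_new = 1 / 1.935 = 0.52.

0.52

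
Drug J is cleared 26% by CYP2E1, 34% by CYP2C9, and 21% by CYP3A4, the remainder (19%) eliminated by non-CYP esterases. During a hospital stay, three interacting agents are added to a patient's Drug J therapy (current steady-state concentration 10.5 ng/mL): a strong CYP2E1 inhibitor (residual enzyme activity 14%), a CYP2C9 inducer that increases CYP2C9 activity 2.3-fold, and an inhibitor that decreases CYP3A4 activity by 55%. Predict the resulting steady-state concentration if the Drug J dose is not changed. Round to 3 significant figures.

CYP2E1: 0.26 × 0.14 = 0.0364
CYP2C9: 0.34 × 2.3 = 0.782
CYP3A4: 0.21 × 0.45 = 0.0945
Other: 0.19 (unchanged)
Relative clearance = 0.0364 + 0.782 + 0.0945 + 0.19 = 1.1029.
Steady-state concentration ∝ 1/CL: new value = 10.5 / 1.1029 = 9.52 ng/mL.

9.52 ng/mL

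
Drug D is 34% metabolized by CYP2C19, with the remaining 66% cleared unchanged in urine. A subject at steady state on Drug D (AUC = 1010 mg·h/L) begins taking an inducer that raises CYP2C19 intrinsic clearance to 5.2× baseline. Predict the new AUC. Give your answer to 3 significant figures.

416 mg·h/L

The CYP2C19 pathway (34% of clearance) increases to 5.2× activity: 0.34 × 5.2 = 1.768.
Non-CYP routes (66%) are unchanged.
New clearance relative to baseline: 1.768 + 0.66 = 2.428.
AUC ∝ 1/CL, so new value = 1010 / 2.428 = 416 mg·h/L.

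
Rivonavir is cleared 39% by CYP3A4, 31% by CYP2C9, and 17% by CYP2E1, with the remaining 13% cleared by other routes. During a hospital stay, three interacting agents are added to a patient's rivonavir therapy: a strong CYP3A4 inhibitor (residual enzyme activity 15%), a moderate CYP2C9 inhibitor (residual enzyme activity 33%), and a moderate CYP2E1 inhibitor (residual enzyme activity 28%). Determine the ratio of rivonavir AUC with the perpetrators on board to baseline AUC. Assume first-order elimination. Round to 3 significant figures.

2.96

CYP3A4: 0.39 × 0.15 = 0.0585
CYP2C9: 0.31 × 0.33 = 0.1023
CYP2E1: 0.17 × 0.28 = 0.0476
Other: 0.13 (unchanged)
CL_new/CL_old = 0.0585 + 0.1023 + 0.0476 + 0.13 = 0.3384.
AUC ∝ 1/CL: fold-change = 1 / 0.3384 = 2.96.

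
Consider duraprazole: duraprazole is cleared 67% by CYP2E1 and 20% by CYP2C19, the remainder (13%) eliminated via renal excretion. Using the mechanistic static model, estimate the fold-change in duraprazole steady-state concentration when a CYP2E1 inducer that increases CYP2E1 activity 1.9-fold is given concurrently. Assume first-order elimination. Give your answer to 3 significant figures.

The CYP2E1 pathway (67% of clearance) rises to 1.9× activity: 0.67 × 1.9 = 1.273.
CYP2C19 (20%) and the residual 13% are unaffected.
CL_new/CL_old = 1.273 + 0.2 + 0.13 = 1.603.
Steady-state concentration ratio = CL_old/CL_new = 1 / 1.603 = 0.624.

0.624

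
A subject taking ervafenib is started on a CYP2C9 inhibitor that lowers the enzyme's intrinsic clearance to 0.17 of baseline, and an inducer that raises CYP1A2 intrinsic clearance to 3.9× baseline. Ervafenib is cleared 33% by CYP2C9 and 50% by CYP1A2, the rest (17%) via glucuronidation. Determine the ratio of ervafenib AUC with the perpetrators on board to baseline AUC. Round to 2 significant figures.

The CYP2C9 pathway (33% of clearance) falls to 0.17× activity: 0.33 × 0.17 = 0.0561.
The CYP1A2 pathway (50% of clearance) increases to 3.9× activity: 0.5 × 3.9 = 1.95.
The remaining 17% of clearance is unaffected.
New clearance relative to baseline: 0.0561 + 1.95 + 0.17 = 2.1761.
Net AUC ratio = 1 / 2.1761 = 0.46.

0.46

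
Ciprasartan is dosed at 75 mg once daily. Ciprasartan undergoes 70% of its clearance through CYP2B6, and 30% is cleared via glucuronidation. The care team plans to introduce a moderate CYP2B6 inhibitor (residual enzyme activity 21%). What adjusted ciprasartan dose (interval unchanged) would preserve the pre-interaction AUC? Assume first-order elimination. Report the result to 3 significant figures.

The CYP2B6 pathway (70% of clearance) drops to 0.21× activity: 0.7 × 0.21 = 0.147.
The remaining 30% of clearance is unaffected.
New clearance relative to baseline: 0.147 + 0.3 = 0.447.
To maintain the same steady-state level, dose must scale with clearance: new dose = 75 × 0.447 = 33.5 mg.

33.5 mg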